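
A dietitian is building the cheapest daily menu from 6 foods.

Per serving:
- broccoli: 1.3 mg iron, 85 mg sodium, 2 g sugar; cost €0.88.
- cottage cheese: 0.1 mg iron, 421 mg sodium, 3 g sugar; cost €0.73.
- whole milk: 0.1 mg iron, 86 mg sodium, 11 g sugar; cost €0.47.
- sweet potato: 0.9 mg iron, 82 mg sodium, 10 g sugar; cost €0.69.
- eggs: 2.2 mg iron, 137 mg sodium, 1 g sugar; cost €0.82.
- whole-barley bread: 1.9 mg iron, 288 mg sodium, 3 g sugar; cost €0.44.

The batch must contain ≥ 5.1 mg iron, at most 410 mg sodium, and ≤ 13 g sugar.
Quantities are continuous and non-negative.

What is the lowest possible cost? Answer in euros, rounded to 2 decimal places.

€1.75

Let x1 = servings of broccoli, x2 = servings of cottage cheese, x3 = servings of whole milk, x4 = servings of sweet potato, x5 = servings of eggs, x6 = servings of whole-barley bread.
Minimise 0.88x1 + 0.73x2 + 0.47x3 + 0.69x4 + 0.82x5 + 0.44x6 with:
  1.3x1 + 0.1x2 + 0.1x3 + 0.9x4 + 2.2x5 + 1.9x6 ≥ 5.1   (iron)
  85x1 + 421x2 + 86x3 + 82x4 + 137x5 + 288x6 ≤ 410   (sodium)
  2x1 + 3x2 + 11x3 + 10x4 + 1x5 + 3x6 ≤ 13   (sugar)
  x1, x2, x3, x4, x5, x6 ≥ 0.
The optimal basis is {eggs, whole-barley bread}; broccoli, cottage cheese, whole milk, sweet potato drop out. Binding constraints: iron and sodium.
Optimal quantities: eggs = 1.848 servings, whole-barley bread = 0.5446 servings.
Total cost: 0.82·1.848 + 0.44·0.5446 = 1.75498.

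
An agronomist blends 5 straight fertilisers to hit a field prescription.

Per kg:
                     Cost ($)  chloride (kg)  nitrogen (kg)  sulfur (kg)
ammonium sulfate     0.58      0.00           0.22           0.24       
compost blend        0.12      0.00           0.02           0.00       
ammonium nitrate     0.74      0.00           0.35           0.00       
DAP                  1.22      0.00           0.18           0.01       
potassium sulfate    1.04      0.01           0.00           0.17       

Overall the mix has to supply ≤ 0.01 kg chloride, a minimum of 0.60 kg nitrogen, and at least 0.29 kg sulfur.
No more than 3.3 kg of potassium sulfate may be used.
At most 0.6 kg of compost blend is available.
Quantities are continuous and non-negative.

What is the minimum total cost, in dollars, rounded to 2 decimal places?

Set it up as a linear program. Let x1 = kg of ammonium sulfate, x2 = kg of compost blend, x3 = kg of ammonium nitrate, x4 = kg of DAP, x5 = kg of potassium sulfate.
Minimize 0.58x1 + 0.12x2 + 0.74x3 + 1.22x4 + 1.04x5 s.t.:
  0.01x5 ≤ 0.01   (chloride)
  0.22x1 + 0.02x2 + 0.35x3 + 0.18x4 ≥ 0.6   (nitrogen)
  0.24x1 + 0.01x4 + 0.17x5 ≥ 0.29   (sulfur)
  x5 ≤ 3.3
  x2 ≤ 0.6
  x1, x2, x3, x4, x5 ≥ 0.
At the optimum only ammonium sulfate, ammonium nitrate are positive (compost blend, DAP, potassium sulfate = 0). Binding constraints: nitrogen and sulfur.
Solving gives x1 = 1.208, x3 = 0.9548.
Objective = 0.58·1.208 + 0.74·0.9548 = 1.4072.

$1.41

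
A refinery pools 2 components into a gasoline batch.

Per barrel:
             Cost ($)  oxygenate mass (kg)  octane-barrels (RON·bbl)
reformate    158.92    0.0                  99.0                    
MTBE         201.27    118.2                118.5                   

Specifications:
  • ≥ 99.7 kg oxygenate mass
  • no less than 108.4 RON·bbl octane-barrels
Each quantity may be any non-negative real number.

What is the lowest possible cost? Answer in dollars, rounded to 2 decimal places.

This is a linear program. Let x1 = barrels of reformate, x2 = barrels of MTBE.
Minimise 158.92x1 + 201.27x2 with:
  118.2x2 ≥ 99.7   (oxygenate mass)
  99x1 + 118.5x2 ≥ 108.4   (octane-barrels)
  x1, x2 ≥ 0.
Both inputs are positive at the optimum. Binding constraints: oxygenate mass and octane-barrels.
Solving gives x1 = 0.08532, x2 = 0.8435.
Objective = 158.92·0.08532 + 201.27·0.8435 = 183.3303.

$183.33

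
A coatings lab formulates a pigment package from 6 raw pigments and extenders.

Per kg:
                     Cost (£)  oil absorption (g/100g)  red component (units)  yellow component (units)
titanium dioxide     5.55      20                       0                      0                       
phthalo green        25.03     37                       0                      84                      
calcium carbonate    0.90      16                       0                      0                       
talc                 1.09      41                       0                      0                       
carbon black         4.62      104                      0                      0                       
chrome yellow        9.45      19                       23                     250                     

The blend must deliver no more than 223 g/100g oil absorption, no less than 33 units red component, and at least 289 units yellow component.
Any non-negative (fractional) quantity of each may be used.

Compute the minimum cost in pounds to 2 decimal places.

£13.56

Set it up as a linear program. Let x1 = kg of titanium dioxide, x2 = kg of phthalo green, x3 = kg of calcium carbonate, x4 = kg of talc, x5 = kg of carbon black, x6 = kg of chrome yellow.
min 5.55x1 + 25.03x2 + 0.9x3 + 1.09x4 + 4.62x5 + 9.45x6 with:
  20x1 + 37x2 + 16x3 + 41x4 + 104x5 + 19x6 ≤ 223   (oil absorption)
  23x6 ≥ 33   (red component)
  84x2 + 250x6 ≥ 289   (yellow component)
  x1, x2, x3, x4, x5, x6 ≥ 0.
The cheapest feasible vertex uses only chrome yellow; titanium dioxide, phthalo green, calcium carbonate, talc, carbon black are not used. The red component requirement is met with equality.
Solving gives x6 = 1.435.
Cost = 9.45·1.435 = 13.5608.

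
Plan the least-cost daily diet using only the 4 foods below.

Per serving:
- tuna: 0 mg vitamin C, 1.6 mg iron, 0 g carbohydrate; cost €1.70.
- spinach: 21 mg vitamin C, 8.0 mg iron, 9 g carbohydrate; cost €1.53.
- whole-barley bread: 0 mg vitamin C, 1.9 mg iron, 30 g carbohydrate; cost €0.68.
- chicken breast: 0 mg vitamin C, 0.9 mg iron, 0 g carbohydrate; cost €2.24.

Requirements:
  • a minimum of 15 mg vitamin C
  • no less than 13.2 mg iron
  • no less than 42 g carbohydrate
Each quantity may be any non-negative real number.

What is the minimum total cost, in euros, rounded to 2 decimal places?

€2.83

This is a linear program. Let x1 = servings of tuna, x2 = servings of spinach, x3 = servings of whole-barley bread, x4 = servings of chicken breast.
Minimise 1.7x1 + 1.53x2 + 0.68x3 + 2.24x4 subject to:
  21x2 ≥ 15   (vitamin C)
  1.6x1 + 8x2 + 1.9x3 + 0.9x4 ≥ 13.2   (iron)
  9x2 + 30x3 ≥ 42   (carbohydrate)
  x1, x2, x3, x4 ≥ 0.
The cheapest feasible vertex uses only spinach, whole-barley bread; tuna, chicken breast are not used. Binding constraints: iron and carbohydrate.
Solving gives x2 = 1.419, x3 = 0.9744.
Cost = 1.53·1.419 + 0.68·0.9744 = 2.8337.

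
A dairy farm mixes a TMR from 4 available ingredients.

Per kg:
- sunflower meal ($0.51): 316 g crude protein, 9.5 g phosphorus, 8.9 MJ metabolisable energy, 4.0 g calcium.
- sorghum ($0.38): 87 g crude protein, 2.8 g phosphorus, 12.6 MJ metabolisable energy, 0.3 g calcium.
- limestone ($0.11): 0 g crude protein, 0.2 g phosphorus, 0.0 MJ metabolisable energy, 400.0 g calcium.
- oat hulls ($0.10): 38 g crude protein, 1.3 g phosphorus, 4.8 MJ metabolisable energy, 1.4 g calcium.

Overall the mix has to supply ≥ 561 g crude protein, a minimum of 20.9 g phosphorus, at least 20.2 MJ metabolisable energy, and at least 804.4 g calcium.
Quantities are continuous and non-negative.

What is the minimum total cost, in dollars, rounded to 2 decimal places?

Let x1 = kg of sunflower meal, x2 = kg of sorghum, x3 = kg of limestone, x4 = kg of oat hulls.
Minimize 0.51x1 + 0.38x2 + 0.11x3 + 0.1x4 s.t.:
  316x1 + 87x2 + 38x4 ≥ 561   (crude protein)
  9.5x1 + 2.8x2 + 0.2x3 + 1.3x4 ≥ 20.9   (phosphorus)
  8.9x1 + 12.6x2 + 4.8x4 ≥ 20.2   (metabolisable energy)
  4x1 + 0.3x2 + 400x3 + 1.4x4 ≥ 804.4   (calcium)
  x1, x2, x3, x4 ≥ 0.
The optimal basis is {sunflower meal, limestone, oat hulls}; sorghum drops out. Binding constraints: phosphorus, metabolisable energy, calcium.
So sunflower meal = 2.12 kg, limestone = 1.989 kg, oat hulls = 0.2771 kg.
Objective = 0.51·2.12 + 0.11·1.989 + 0.1·0.2771 = 1.3277.

$1.33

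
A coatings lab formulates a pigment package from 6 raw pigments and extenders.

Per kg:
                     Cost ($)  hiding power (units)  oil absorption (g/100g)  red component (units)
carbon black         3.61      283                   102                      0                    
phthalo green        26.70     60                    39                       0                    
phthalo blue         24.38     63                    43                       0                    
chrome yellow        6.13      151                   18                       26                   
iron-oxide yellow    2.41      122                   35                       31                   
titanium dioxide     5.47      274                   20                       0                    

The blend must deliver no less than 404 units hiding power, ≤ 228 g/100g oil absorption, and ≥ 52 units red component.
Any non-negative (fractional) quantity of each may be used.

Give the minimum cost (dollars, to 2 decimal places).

$6.59

Let x1 = kg of carbon black, x2 = kg of phthalo green, x3 = kg of phthalo blue, x4 = kg of chrome yellow, x5 = kg of iron-oxide yellow, x6 = kg of titanium dioxide.
Minimize 3.61x1 + 26.7x2 + 24.38x3 + 6.13x4 + 2.41x5 + 5.47x6 s.t.:
  283x1 + 60x2 + 63x3 + 151x4 + 122x5 + 274x6 ≥ 404   (hiding power)
  102x1 + 39x2 + 43x3 + 18x4 + 35x5 + 20x6 ≤ 228   (oil absorption)
  26x4 + 31x5 ≥ 52   (red component)
  x1, x2, x3, x4, x5, x6 ≥ 0.
At the optimum only carbon black, iron-oxide yellow are positive (phthalo green, phthalo blue, chrome yellow, titanium dioxide = 0). Binding constraints: hiding power and red component.
So carbon black = 0.70443 kg, iron-oxide yellow = 1.6774 kg.
Total cost: 3.61·0.70443 + 2.41·1.6774 = 6.5855.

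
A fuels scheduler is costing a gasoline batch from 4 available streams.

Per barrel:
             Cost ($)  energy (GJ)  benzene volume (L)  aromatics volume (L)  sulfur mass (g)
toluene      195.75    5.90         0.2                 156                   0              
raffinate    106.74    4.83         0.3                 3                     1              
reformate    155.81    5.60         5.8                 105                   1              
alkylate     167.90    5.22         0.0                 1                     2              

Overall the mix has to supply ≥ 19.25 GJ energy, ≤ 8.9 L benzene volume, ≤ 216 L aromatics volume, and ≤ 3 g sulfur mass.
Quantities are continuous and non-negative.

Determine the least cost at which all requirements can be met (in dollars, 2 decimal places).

This is a linear program. Let x1 = barrels of toluene, x2 = barrels of raffinate, x3 = barrels of reformate, x4 = barrels of alkylate.
min 195.75x1 + 106.74x2 + 155.81x3 + 167.9x4 subject to:
  5.9x1 + 4.83x2 + 5.6x3 + 5.22x4 ≥ 19.25   (energy)
  0.2x1 + 0.3x2 + 5.8x3 ≤ 8.9   (benzene volume)
  156x1 + 3x2 + 105x3 + 1x4 ≤ 216   (aromatics volume)
  1x2 + 1x3 + 2x4 ≤ 3   (sulfur mass)
  x1, x2, x3, x4 ≥ 0.
The cheapest feasible vertex uses only toluene, raffinate; reformate, alkylate are not used. The energy and sulfur mass requirements are met with equality.
Solving gives x1 = 0.8068, x2 = 3.
Objective = 195.75·0.8068 + 106.74·3 = 478.1511.

$478.15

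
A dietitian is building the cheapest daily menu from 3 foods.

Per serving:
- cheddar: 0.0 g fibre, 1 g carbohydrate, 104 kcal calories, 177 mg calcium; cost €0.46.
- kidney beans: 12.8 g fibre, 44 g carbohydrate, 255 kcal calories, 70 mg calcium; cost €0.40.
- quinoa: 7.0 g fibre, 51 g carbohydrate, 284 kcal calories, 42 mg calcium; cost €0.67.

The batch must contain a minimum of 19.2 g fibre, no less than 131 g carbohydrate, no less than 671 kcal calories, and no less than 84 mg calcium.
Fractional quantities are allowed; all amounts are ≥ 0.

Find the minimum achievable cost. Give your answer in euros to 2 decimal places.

This is a linear program. Let x1 = servings of cheddar, x2 = servings of kidney beans, x3 = servings of quinoa.
Minimize 0.46x1 + 0.4x2 + 0.67x3 with:
  12.8x2 + 7x3 ≥ 19.2   (fibre)
  1x1 + 44x2 + 51x3 ≥ 131   (carbohydrate)
  104x1 + 255x2 + 284x3 ≥ 671   (calories)
  177x1 + 70x2 + 42x3 ≥ 84   (calcium)
  x1, x2, x3 ≥ 0.
The optimal basis is {kidney beans}; cheddar, quinoa drop out. There the carbohydrate constraint is tight.
Solving gives x2 = 2.977.
Objective = 0.4·2.977 = 1.1908.

€1.19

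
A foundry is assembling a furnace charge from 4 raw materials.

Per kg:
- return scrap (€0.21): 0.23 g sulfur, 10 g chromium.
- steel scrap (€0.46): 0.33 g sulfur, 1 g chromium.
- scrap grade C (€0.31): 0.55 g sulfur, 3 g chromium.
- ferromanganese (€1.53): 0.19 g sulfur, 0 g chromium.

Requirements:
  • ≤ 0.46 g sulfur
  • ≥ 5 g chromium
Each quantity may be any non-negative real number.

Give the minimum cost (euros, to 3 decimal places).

Set it up as a linear program. Let x1 = kg of return scrap, x2 = kg of steel scrap, x3 = kg of scrap grade C, x4 = kg of ferromanganese.
Minimise 0.21x1 + 0.46x2 + 0.31x3 + 1.53x4 with:
  0.23x1 + 0.33x2 + 0.55x3 + 0.19x4 ≤ 0.46   (sulfur)
  10x1 + 1x2 + 3x3 ≥ 5   (chromium)
  x1, x2, x3, x4 ≥ 0.
At the optimum only return scrap is positive (steel scrap, scrap grade C, ferromanganese = 0). Binding constraint: chromium.
So return scrap = 0.5 kg.
Cost = 0.21·0.5 = 0.10500.

€0.105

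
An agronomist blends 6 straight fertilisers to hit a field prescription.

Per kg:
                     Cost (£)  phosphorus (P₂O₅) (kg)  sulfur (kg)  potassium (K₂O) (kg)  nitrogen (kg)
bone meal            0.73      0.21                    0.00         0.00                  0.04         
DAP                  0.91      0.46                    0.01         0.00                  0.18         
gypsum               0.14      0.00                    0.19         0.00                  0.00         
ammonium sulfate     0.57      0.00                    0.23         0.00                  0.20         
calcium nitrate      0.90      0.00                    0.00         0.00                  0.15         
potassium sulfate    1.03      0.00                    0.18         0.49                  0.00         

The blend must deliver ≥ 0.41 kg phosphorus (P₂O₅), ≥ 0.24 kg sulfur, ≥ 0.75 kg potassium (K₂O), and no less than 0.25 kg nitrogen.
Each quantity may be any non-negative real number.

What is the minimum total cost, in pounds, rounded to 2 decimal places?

£2.64

Set it up as a linear program. Let x1 = kg of bone meal, x2 = kg of DAP, x3 = kg of gypsum, x4 = kg of ammonium sulfate, x5 = kg of calcium nitrate, x6 = kg of potassium sulfate.
Minimise 0.73x1 + 0.91x2 + 0.14x3 + 0.57x4 + 0.9x5 + 1.03x6 with:
  0.21x1 + 0.46x2 ≥ 0.41   (phosphorus (P₂O₅))
  0.01x2 + 0.19x3 + 0.23x4 + 0.18x6 ≥ 0.24   (sulfur)
  0.49x6 ≥ 0.75   (potassium (K₂O))
  0.04x1 + 0.18x2 + 0.2x4 + 0.15x5 ≥ 0.25   (nitrogen)
  x1, x2, x3, x4, x5, x6 ≥ 0.
At the optimum only DAP, ammonium sulfate, potassium sulfate are positive (bone meal, gypsum, calcium nitrate = 0). Binding constraints: phosphorus (P₂O₅), potassium (K₂O), nitrogen.
Solving gives x2 = 0.8913, x4 = 0.4478, x6 = 1.531.
Total cost: 0.91·0.8913 + 0.57·0.4478 + 1.03·1.531 = 2.6433.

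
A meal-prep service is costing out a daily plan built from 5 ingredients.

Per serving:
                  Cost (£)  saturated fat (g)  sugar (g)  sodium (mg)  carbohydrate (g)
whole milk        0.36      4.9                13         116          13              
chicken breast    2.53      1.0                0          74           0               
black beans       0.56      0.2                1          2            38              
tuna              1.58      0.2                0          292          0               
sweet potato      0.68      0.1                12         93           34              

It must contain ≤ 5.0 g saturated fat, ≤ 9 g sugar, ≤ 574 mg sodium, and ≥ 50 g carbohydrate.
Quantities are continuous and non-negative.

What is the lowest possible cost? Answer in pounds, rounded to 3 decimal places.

Let x1 = servings of whole milk, x2 = servings of chicken breast, x3 = servings of black beans, x4 = servings of tuna, x5 = servings of sweet potato.
Minimize 0.36x1 + 2.53x2 + 0.56x3 + 1.58x4 + 0.68x5 s.t.:
  4.9x1 + 1x2 + 0.2x3 + 0.2x4 + 0.1x5 ≤ 5   (saturated fat)
  13x1 + 1x3 + 12x5 ≤ 9   (sugar)
  116x1 + 74x2 + 2x3 + 292x4 + 93x5 ≤ 574   (sodium)
  13x1 + 38x3 + 34x5 ≥ 50   (carbohydrate)
  x1, x2, x3, x4, x5 ≥ 0.
The optimal basis is {black beans}; whole milk, chicken breast, tuna, sweet potato drop out. The carbohydrate requirement is met with equality.
Optimal quantities: black beans = 1.316 servings.
Total cost: 0.56·1.316 = 0.73696.

£0.737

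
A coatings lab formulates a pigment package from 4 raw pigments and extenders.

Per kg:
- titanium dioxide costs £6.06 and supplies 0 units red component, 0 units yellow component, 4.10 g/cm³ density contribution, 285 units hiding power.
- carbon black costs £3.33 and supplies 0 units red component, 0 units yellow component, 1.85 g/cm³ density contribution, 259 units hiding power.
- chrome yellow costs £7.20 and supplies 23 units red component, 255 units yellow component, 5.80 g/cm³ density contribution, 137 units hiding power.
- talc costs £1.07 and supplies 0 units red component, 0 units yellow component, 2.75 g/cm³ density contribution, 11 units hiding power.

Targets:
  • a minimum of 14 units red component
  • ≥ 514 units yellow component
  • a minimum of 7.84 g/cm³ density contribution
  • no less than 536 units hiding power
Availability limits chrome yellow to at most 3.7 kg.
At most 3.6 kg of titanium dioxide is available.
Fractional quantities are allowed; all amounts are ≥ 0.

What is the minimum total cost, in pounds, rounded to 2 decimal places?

This is a linear program. Let x1 = kg of titanium dioxide, x2 = kg of carbon black, x3 = kg of chrome yellow, x4 = kg of talc.
Minimize 6.06x1 + 3.33x2 + 7.2x3 + 1.07x4 s.t.:
  23x3 ≥ 14   (red component)
  255x3 ≥ 514   (yellow component)
  4.1x1 + 1.85x2 + 5.8x3 + 2.75x4 ≥ 7.84   (density contribution)
  285x1 + 259x2 + 137x3 + 11x4 ≥ 536   (hiding power)
  x3 ≤ 3.7
  x1 ≤ 3.6
  x1, x2, x3, x4 ≥ 0.
The cheapest feasible vertex uses only carbon black, chrome yellow; titanium dioxide, talc are not used. There the yellow component and hiding power constraints are tight.
Optimal quantities: carbon black = 1.0033 kg, chrome yellow = 2.0157 kg.
Cost = 3.33·1.0033 + 7.2·2.0157 = 17.8540.

£17.85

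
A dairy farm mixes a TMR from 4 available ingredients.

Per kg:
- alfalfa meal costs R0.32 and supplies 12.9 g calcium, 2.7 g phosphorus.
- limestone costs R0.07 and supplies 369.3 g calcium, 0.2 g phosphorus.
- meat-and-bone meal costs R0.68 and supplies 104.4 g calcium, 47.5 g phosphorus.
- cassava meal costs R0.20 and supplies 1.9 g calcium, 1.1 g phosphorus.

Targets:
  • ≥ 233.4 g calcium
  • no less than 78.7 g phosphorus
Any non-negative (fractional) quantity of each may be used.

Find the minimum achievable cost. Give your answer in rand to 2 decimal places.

R1.14

Treat it as an LP. Let x1 = kg of alfalfa meal, x2 = kg of limestone, x3 = kg of meat-and-bone meal, x4 = kg of cassava meal.
min 0.32x1 + 0.07x2 + 0.68x3 + 0.2x4 s.t.:
  12.9x1 + 369.3x2 + 104.4x3 + 1.9x4 ≥ 233.4   (calcium)
  2.7x1 + 0.2x2 + 47.5x3 + 1.1x4 ≥ 78.7   (phosphorus)
  x1, x2, x3, x4 ≥ 0.
The optimal basis is {limestone, meat-and-bone meal}; alfalfa meal, cassava meal drop out. Binding constraints: calcium and phosphorus.
Optimal quantities: limestone = 0.1638 kg, meat-and-bone meal = 1.656 kg.
Total cost: 0.07·0.1638 + 0.68·1.656 = 1.1375.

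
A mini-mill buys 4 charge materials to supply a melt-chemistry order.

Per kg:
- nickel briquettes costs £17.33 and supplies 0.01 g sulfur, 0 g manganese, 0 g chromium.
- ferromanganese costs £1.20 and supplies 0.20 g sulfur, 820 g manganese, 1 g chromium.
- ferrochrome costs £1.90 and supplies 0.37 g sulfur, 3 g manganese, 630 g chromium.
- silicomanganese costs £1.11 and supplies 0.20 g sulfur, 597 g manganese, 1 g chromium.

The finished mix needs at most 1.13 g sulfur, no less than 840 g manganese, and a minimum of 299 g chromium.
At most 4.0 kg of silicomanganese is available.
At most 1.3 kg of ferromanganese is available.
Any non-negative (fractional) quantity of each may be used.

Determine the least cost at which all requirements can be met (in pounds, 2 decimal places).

£2.13

This is a linear program. Let x1 = kg of nickel briquettes, x2 = kg of ferromanganese, x3 = kg of ferrochrome, x4 = kg of silicomanganese.
Minimise 17.33x1 + 1.2x2 + 1.9x3 + 1.11x4 subject to:
  0.01x1 + 0.2x2 + 0.37x3 + 0.2x4 ≤ 1.13   (sulfur)
  820x2 + 3x3 + 597x4 ≥ 840   (manganese)
  1x2 + 630x3 + 1x4 ≥ 299   (chromium)
  x4 ≤ 4
  x2 ≤ 1.3
  x1, x2, x3, x4 ≥ 0.
At the optimum only ferromanganese, ferrochrome are positive (nickel briquettes, silicomanganese = 0). There the manganese and chromium constraints are tight.
That vertex is x2 = 1.023, x3 = 0.473.
Cost = 1.2·1.023 + 1.9·0.473 = 2.1263.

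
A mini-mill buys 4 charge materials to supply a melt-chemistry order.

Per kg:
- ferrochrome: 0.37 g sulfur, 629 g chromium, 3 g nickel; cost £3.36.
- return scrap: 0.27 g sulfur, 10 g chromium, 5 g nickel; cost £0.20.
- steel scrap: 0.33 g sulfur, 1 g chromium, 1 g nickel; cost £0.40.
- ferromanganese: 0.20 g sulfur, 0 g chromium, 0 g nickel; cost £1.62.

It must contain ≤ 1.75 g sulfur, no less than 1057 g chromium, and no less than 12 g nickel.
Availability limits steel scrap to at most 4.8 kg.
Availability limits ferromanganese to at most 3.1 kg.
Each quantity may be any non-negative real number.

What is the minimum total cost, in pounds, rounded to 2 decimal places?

Let x1 = kg of ferrochrome, x2 = kg of return scrap, x3 = kg of steel scrap, x4 = kg of ferromanganese.
Minimize 3.36x1 + 0.2x2 + 0.4x3 + 1.62x4 s.t.:
  0.37x1 + 0.27x2 + 0.33x3 + 0.2x4 ≤ 1.75   (sulfur)
  629x1 + 10x2 + 1x3 ≥ 1057   (chromium)
  3x1 + 5x2 + 1x3 ≥ 12   (nickel)
  x3 ≤ 4.8
  x4 ≤ 3.1
  x1, x2, x3, x4 ≥ 0.
At the optimum only ferrochrome, return scrap are positive (steel scrap, ferromanganese = 0). There the chromium and nickel constraints are tight.
That vertex is x1 = 1.658, x2 = 1.405.
Hence cost = 3.36·1.658 + 0.2·1.405 = £5.8519.

£5.85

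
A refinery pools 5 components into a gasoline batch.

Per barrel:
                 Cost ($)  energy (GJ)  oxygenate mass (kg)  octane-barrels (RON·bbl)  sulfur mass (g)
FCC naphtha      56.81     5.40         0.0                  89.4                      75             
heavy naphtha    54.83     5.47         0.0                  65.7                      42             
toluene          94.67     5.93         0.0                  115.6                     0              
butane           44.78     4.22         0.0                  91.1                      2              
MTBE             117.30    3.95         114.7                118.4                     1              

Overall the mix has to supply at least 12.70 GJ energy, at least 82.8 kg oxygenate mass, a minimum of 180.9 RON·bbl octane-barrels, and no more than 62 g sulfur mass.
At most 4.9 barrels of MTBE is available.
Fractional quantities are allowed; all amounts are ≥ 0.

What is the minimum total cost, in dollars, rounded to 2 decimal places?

$184.57

Treat it as an LP. Let x1 = barrels of FCC naphtha, x2 = barrels of heavy naphtha, x3 = barrels of toluene, x4 = barrels of butane, x5 = barrels of MTBE.
Minimise 56.81x1 + 54.83x2 + 94.67x3 + 44.78x4 + 117.3x5 with:
  5.4x1 + 5.47x2 + 5.93x3 + 4.22x4 + 3.95x5 ≥ 12.7   (energy)
  114.7x5 ≥ 82.8   (oxygenate mass)
  89.4x1 + 65.7x2 + 115.6x3 + 91.1x4 + 118.4x5 ≥ 180.9   (octane-barrels)
  75x1 + 42x2 + 2x4 + 1x5 ≤ 62   (sulfur mass)
  x5 ≤ 4.9
  x1, x2, x3, x4, x5 ≥ 0.
The optimal basis is {heavy naphtha, butane, MTBE}; FCC naphtha, toluene drop out. There the energy, oxygenate mass, sulfur mass constraints are tight.
So heavy naphtha = 1.43654 barrels, butane = 0.471727 barrels, MTBE = 0.721883 barrels.
Hence cost = 54.83·1.43654 + 44.78·0.471727 + 117.3·0.721883 = $184.5663.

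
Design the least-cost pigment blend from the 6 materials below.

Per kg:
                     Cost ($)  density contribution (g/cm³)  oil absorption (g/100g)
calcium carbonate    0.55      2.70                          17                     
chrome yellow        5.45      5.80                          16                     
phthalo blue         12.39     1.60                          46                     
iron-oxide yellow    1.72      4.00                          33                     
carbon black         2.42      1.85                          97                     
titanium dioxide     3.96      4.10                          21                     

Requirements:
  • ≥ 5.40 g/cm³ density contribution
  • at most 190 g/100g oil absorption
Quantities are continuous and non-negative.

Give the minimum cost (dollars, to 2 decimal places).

$1.10

Let x1 = kg of calcium carbonate, x2 = kg of chrome yellow, x3 = kg of phthalo blue, x4 = kg of iron-oxide yellow, x5 = kg of carbon black, x6 = kg of titanium dioxide.
Minimize 0.55x1 + 5.45x2 + 12.39x3 + 1.72x4 + 2.42x5 + 3.96x6 subject to:
  2.7x1 + 5.8x2 + 1.6x3 + 4x4 + 1.85x5 + 4.1x6 ≥ 5.4   (density contribution)
  17x1 + 16x2 + 46x3 + 33x4 + 97x5 + 21x6 ≤ 190   (oil absorption)
  x1, x2, x3, x4, x5, x6 ≥ 0.
The minimum-cost mix takes nothing from chrome yellow, phthalo blue, iron-oxide yellow, carbon black, titanium dioxide — only calcium carbonate. There the density contribution constraint is tight.
That vertex is x1 = 2.
Hence cost = 0.55·2 = $1.1000.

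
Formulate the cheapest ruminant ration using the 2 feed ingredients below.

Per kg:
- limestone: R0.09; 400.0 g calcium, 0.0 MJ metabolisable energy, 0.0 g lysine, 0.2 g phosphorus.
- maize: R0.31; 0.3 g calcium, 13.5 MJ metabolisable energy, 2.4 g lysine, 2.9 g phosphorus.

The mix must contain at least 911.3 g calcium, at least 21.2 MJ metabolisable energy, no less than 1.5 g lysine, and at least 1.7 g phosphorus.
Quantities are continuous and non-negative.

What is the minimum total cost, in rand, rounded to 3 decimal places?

This is a linear program. Let x1 = kg of limestone, x2 = kg of maize.
min 0.09x1 + 0.31x2 subject to:
  400x1 + 0.3x2 ≥ 911.3   (calcium)
  13.5x2 ≥ 21.2   (metabolisable energy)
  2.4x2 ≥ 1.5   (lysine)
  0.2x1 + 2.9x2 ≥ 1.7   (phosphorus)
  x1, x2 ≥ 0.
Both inputs are positive at the optimum. Binding constraints: calcium and metabolisable energy.
Optimal quantities: limestone = 2.277 kg, maize = 1.57 kg.
Objective = 0.09·2.277 + 0.31·1.57 = 0.69163.

R0.692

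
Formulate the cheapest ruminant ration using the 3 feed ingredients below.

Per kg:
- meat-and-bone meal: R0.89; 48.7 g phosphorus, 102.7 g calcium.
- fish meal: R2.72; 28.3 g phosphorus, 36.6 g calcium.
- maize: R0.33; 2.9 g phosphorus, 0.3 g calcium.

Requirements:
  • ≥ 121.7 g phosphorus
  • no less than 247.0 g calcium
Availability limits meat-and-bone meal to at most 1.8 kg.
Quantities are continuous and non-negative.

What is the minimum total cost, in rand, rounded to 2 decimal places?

R6.22

Treat it as an LP. Let x1 = kg of meat-and-bone meal, x2 = kg of fish meal, x3 = kg of maize.
min 0.89x1 + 2.72x2 + 0.33x3 subject to:
  48.7x1 + 28.3x2 + 2.9x3 ≥ 121.7   (phosphorus)
  102.7x1 + 36.6x2 + 0.3x3 ≥ 247   (calcium)
  x1 ≤ 1.8
  x1, x2, x3 ≥ 0.
The minimum-cost mix takes nothing from maize — only meat-and-bone meal, fish meal. The calcium and the meat-and-bone meal cap requirements are met with equality.
So meat-and-bone meal = 1.8 kg, fish meal = 1.698 kg.
Cost = 0.89·1.8 + 2.72·1.698 = 6.2206.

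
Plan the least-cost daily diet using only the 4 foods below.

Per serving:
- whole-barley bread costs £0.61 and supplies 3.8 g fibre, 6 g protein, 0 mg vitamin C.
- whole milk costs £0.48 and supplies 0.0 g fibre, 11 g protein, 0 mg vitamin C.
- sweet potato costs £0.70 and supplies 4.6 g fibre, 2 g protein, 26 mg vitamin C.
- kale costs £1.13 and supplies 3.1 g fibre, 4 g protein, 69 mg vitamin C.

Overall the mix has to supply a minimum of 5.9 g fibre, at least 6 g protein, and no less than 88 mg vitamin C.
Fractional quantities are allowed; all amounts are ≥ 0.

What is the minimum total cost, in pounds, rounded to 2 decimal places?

£1.62

Let x1 = servings of whole-barley bread, x2 = servings of whole milk, x3 = servings of sweet potato, x4 = servings of kale.
Minimise 0.61x1 + 0.48x2 + 0.7x3 + 1.13x4 with:
  3.8x1 + 4.6x3 + 3.1x4 ≥ 5.9   (fibre)
  6x1 + 11x2 + 2x3 + 4x4 ≥ 6   (protein)
  26x3 + 69x4 ≥ 88   (vitamin C)
  x1, x2, x3, x4 ≥ 0.
The optimal basis is {whole milk, sweet potato, kale}; whole-barley bread drops out. The fibre, protein, vitamin C requirements are met with equality.
So whole milk = 0.05628 servings, sweet potato = 0.5671 servings, kale = 1.062 servings.
Cost = 0.48·0.05628 + 0.7·0.5671 + 1.13·1.062 = 1.6240.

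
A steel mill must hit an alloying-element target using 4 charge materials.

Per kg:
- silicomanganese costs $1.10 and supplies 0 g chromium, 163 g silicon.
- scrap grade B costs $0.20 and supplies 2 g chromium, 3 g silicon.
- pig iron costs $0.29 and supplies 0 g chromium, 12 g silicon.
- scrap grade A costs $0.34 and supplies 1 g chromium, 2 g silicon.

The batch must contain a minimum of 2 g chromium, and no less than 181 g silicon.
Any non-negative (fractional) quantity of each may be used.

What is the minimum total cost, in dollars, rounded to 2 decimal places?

$1.40

Let x1 = kg of silicomanganese, x2 = kg of scrap grade B, x3 = kg of pig iron, x4 = kg of scrap grade A.
Minimise 1.1x1 + 0.2x2 + 0.29x3 + 0.34x4 s.t.:
  2x2 + 1x4 ≥ 2   (chromium)
  163x1 + 3x2 + 12x3 + 2x4 ≥ 181   (silicon)
  x1, x2, x3, x4 ≥ 0.
The optimal basis is {silicomanganese, scrap grade B}; pig iron, scrap grade A drop out. There the chromium and silicon constraints are tight.
That vertex is x1 = 1.092, x2 = 1.
Hence cost = 1.1·1.092 + 0.2·1 = $1.4012.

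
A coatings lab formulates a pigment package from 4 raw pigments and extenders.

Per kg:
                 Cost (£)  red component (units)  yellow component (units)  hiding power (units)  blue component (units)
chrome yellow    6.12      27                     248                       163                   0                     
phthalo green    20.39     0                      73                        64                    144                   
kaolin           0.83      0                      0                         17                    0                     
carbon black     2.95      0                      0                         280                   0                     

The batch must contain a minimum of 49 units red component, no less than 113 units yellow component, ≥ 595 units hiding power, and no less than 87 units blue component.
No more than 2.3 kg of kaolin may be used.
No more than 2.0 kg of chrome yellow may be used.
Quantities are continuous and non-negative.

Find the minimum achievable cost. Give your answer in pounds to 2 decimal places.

Set it up as a linear program. Let x1 = kg of chrome yellow, x2 = kg of phthalo green, x3 = kg of kaolin, x4 = kg of carbon black.
Minimize 6.12x1 + 20.39x2 + 0.83x3 + 2.95x4 with:
  27x1 ≥ 49   (red component)
  248x1 + 73x2 ≥ 113   (yellow component)
  163x1 + 64x2 + 17x3 + 280x4 ≥ 595   (hiding power)
  144x2 ≥ 87   (blue component)
  x3 ≤ 2.3
  x1 ≤ 2
  x1, x2, x3, x4 ≥ 0.
The minimum-cost mix takes nothing from kaolin — only chrome yellow, phthalo green, carbon black. The red component, hiding power, blue component requirements are met with equality.
That vertex is x1 = 1.815, x2 = 0.6042, x4 = 0.9304.
Cost = 6.12·1.815 + 20.39·0.6042 + 2.95·0.9304 = 26.1721.

£26.17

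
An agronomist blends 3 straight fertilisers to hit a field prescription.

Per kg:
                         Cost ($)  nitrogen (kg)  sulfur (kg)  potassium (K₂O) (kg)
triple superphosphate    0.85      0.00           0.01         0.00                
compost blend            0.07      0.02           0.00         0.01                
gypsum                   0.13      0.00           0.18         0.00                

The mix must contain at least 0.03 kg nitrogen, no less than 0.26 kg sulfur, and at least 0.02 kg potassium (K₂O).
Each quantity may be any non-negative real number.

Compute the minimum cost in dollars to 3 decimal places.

$0.328

Treat it as an LP. Let x1 = kg of triple superphosphate, x2 = kg of compost blend, x3 = kg of gypsum.
Minimize 0.85x1 + 0.07x2 + 0.13x3 with:
  0.02x2 ≥ 0.03   (nitrogen)
  0.01x1 + 0.18x3 ≥ 0.26   (sulfur)
  0.01x2 ≥ 0.02   (potassium (K₂O))
  x1, x2, x3 ≥ 0.
The minimum-cost mix takes nothing from triple superphosphate — only compost blend, gypsum. The sulfur and potassium (K₂O) requirements are met with equality.
That vertex is x2 = 2, x3 = 1.444.
Hence cost = 0.07·2 + 0.13·1.444 = $0.32772.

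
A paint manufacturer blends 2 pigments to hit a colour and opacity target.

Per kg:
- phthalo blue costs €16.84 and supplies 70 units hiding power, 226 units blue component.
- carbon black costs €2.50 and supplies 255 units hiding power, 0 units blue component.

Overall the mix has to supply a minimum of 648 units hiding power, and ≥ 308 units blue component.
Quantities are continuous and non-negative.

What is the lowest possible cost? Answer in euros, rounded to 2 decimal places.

€28.37

Set it up as a linear program. Let x1 = kg of phthalo blue, x2 = kg of carbon black.
Minimise 16.84x1 + 2.5x2 s.t.:
  70x1 + 255x2 ≥ 648   (hiding power)
  226x1 ≥ 308   (blue component)
  x1, x2 ≥ 0.
Both inputs are positive at the optimum. The hiding power and blue component requirements are met with equality.
So phthalo blue = 1.363 kg, carbon black = 2.167 kg.
Total cost: 16.84·1.363 + 2.5·2.167 = 28.3704.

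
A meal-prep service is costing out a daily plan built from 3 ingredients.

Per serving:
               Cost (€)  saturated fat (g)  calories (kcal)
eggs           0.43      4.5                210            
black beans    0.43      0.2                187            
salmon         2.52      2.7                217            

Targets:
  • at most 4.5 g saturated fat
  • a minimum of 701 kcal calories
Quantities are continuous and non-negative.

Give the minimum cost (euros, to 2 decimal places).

Let x1 = servings of eggs, x2 = servings of black beans, x3 = servings of salmon.
min 0.43x1 + 0.43x2 + 2.52x3 with:
  4.5x1 + 0.2x2 + 2.7x3 ≤ 4.5   (saturated fat)
  210x1 + 187x2 + 217x3 ≥ 701   (calories)
  x1, x2, x3 ≥ 0.
The cheapest feasible vertex uses only eggs, black beans; salmon is not used. The saturated fat and calories requirements are met with equality.
That vertex is x1 = 0.8772, x2 = 2.764.
Cost = 0.43·0.8772 + 0.43·2.764 = 1.5657.

€1.57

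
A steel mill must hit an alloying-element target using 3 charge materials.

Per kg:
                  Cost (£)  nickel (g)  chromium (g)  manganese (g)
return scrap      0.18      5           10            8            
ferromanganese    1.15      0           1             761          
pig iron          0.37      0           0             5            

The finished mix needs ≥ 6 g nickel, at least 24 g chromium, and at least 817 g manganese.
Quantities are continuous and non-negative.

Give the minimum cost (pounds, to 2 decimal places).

£1.62

Treat it as an LP. Let x1 = kg of return scrap, x2 = kg of ferromanganese, x3 = kg of pig iron.
Minimise 0.18x1 + 1.15x2 + 0.37x3 with:
  5x1 ≥ 6   (nickel)
  10x1 + 1x2 ≥ 24   (chromium)
  8x1 + 761x2 + 5x3 ≥ 817   (manganese)
  x1, x2, x3 ≥ 0.
At the optimum only return scrap, ferromanganese are positive (pig iron = 0). There the chromium and manganese constraints are tight.
Solving gives x1 = 2.295, x2 = 1.049.
Hence cost = 0.18·2.295 + 1.15·1.049 = £1.6195.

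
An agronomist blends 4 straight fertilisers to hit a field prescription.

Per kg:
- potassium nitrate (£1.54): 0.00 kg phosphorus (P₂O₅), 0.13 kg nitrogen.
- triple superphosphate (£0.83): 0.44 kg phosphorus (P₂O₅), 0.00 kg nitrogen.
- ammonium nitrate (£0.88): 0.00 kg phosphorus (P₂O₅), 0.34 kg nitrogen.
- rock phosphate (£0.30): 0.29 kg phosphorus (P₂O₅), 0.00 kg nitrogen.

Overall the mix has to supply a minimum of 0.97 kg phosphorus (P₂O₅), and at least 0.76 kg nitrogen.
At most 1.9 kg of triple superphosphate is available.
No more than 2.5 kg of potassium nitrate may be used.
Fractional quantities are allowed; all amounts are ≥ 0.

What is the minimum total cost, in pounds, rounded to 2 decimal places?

£2.97

Treat it as an LP. Let x1 = kg of potassium nitrate, x2 = kg of triple superphosphate, x3 = kg of ammonium nitrate, x4 = kg of rock phosphate.
min 1.54x1 + 0.83x2 + 0.88x3 + 0.3x4 with:
  0.44x2 + 0.29x4 ≥ 0.97   (phosphorus (P₂O₅))
  0.13x1 + 0.34x3 ≥ 0.76   (nitrogen)
  x2 ≤ 1.9
  x1 ≤ 2.5
  x1, x2, x3, x4 ≥ 0.
At the optimum only ammonium nitrate, rock phosphate are positive (potassium nitrate, triple superphosphate = 0). Binding constraints: phosphorus (P₂O₅) and nitrogen.
So ammonium nitrate = 2.235 kg, rock phosphate = 3.345 kg.
Cost = 0.88·2.235 + 0.3·3.345 = 2.9703.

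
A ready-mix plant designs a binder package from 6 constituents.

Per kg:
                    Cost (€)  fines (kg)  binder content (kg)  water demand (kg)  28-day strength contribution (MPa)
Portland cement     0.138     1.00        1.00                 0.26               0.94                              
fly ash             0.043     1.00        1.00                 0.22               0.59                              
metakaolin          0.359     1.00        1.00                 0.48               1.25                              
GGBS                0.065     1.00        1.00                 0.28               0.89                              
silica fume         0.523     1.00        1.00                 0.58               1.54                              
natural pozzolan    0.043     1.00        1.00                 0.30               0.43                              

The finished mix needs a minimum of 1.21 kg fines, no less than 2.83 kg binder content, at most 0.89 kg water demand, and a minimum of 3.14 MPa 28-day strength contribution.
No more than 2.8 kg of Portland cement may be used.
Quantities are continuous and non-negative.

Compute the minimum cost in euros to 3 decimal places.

€0.419

Let x1 = kg of Portland cement, x2 = kg of fly ash, x3 = kg of metakaolin, x4 = kg of GGBS, x5 = kg of silica fume, x6 = kg of natural pozzolan.
min 0.138x1 + 0.043x2 + 0.359x3 + 0.065x4 + 0.523x5 + 0.043x6 subject to:
  1x1 + 1x2 + 1x3 + 1x4 + 1x5 + 1x6 ≥ 1.21   (fines)
  1x1 + 1x2 + 1x3 + 1x4 + 1x5 + 1x6 ≥ 2.83   (binder content)
  0.26x1 + 0.22x2 + 0.48x3 + 0.28x4 + 0.58x5 + 0.3x6 ≤ 0.89   (water demand)
  0.94x1 + 0.59x2 + 1.25x3 + 0.89x4 + 1.54x5 + 0.43x6 ≥ 3.14   (28-day strength contribution)
  x1 ≤ 2.8
  x1, x2, x3, x4, x5, x6 ≥ 0.
The optimal basis is {Portland cement, GGBS}; fly ash, metakaolin, silica fume, natural pozzolan drop out. The water demand and 28-day strength contribution requirements are met with equality.
Optimal quantities: Portland cement = 2.739 kg, GGBS = 0.6352 kg.
Objective = 0.138·2.739 + 0.065·0.6352 = 0.41927.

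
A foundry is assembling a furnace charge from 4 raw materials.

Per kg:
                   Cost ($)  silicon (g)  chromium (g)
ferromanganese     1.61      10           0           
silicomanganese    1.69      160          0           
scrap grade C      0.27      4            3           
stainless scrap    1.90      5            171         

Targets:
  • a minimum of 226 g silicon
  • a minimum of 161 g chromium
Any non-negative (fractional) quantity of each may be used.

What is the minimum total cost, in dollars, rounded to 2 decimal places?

$4.13

Let x1 = kg of ferromanganese, x2 = kg of silicomanganese, x3 = kg of scrap grade C, x4 = kg of stainless scrap.
Minimise 1.61x1 + 1.69x2 + 0.27x3 + 1.9x4 subject to:
  10x1 + 160x2 + 4x3 + 5x4 ≥ 226   (silicon)
  3x3 + 171x4 ≥ 161   (chromium)
  x1, x2, x3, x4 ≥ 0.
The optimal basis is {silicomanganese, stainless scrap}; ferromanganese, scrap grade C drop out. The silicon and chromium requirements are met with equality.
Optimal quantities: silicomanganese = 1.383 kg, stainless scrap = 0.9415 kg.
Hence cost = 1.69·1.383 + 1.9·0.9415 = $4.1261.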